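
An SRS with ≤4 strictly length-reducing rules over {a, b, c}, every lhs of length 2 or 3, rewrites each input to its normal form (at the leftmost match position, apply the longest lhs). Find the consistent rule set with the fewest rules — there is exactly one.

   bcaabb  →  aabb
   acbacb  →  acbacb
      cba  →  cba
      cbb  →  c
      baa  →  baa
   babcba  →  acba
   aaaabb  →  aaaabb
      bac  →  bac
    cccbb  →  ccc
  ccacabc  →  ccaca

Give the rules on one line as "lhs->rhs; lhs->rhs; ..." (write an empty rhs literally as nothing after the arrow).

bab->a; bc->; cbb->c

  | bcaabb => aabb
  | acbacb
  | cba
  | cbb => c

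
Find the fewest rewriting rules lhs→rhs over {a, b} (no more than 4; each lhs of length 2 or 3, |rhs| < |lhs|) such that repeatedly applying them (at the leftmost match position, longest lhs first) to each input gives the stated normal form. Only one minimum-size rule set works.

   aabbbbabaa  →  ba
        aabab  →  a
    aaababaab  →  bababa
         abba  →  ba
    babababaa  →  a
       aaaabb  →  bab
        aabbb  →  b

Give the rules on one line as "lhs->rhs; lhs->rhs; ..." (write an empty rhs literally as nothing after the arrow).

aa->b; aab->a; bb->a

  | aabbbbabaa => abbbabaa => aababaa => aabaa => aaa => ba
  | aabab => aab => a
  | aaababaab => bababaab => bababa
  | abba => aaa => ba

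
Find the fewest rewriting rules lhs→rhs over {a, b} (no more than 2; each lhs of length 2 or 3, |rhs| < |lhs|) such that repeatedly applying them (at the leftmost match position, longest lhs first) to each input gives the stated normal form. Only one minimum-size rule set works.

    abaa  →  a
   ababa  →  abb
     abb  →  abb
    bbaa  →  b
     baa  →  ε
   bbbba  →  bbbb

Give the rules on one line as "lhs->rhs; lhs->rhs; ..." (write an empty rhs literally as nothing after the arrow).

  | abaa => a
  | ababa => abba => abb
  | abb
  | bbaa => b

ba->b; baa->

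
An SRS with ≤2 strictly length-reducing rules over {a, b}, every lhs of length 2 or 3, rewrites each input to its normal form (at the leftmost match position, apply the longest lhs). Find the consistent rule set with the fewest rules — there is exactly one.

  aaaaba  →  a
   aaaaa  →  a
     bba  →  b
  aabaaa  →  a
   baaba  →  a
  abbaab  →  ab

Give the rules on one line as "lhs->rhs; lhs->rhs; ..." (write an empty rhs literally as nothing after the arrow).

  | aaaaba => aaaba => aaba => aba => a
  | aaaaa => aaaa => aaa => aa => a
  | bba => b
  | aabaaa => abaaa => aaa => aa => a

aa->a; ba->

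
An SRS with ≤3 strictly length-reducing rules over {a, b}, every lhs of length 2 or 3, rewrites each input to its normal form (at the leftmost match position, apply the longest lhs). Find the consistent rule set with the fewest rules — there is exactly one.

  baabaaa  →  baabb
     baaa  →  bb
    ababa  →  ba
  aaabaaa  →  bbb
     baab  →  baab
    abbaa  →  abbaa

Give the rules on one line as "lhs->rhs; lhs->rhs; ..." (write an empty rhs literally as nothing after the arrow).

  | baabaaa => baabb
  | baaa => bb
  | ababa => aaaa => ba
  | aaabaaa => bbaaa => bbb

aaa->b; bab->aa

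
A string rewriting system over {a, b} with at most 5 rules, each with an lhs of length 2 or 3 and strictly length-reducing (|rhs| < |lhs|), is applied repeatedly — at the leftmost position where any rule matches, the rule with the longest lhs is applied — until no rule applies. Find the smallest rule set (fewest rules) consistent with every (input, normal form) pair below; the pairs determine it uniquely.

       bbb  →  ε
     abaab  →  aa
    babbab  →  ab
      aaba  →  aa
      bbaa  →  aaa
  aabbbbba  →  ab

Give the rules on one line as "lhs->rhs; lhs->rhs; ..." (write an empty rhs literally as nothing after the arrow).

aab->a; ba->b; bb->a; bbb->

  | bbb => ε
  | abaab => abab => abb => aa
  | babbab => bbbab => ab
  | aaba => aa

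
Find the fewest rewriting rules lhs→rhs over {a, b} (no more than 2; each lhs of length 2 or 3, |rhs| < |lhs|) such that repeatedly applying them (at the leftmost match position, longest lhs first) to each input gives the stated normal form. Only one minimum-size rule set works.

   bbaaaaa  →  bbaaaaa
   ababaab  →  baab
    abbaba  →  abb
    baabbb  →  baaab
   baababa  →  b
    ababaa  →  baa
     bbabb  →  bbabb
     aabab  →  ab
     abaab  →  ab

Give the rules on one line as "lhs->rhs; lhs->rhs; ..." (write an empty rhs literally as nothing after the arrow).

  | bbaaaaa
  | ababaab => baab
  | abbaba => abb
  | baabbb => baaab

aba->; bbb->ab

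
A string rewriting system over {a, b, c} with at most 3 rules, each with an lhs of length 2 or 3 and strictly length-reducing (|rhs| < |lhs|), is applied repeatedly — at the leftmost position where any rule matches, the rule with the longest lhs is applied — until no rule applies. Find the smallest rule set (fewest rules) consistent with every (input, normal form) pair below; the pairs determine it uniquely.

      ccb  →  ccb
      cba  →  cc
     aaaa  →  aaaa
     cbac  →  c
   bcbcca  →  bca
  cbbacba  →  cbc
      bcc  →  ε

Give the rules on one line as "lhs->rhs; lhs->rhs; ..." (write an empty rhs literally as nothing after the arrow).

ba->c; bac->; bcc->

  | ccb
  | cba => cc
  | aaaa
  | cbac => c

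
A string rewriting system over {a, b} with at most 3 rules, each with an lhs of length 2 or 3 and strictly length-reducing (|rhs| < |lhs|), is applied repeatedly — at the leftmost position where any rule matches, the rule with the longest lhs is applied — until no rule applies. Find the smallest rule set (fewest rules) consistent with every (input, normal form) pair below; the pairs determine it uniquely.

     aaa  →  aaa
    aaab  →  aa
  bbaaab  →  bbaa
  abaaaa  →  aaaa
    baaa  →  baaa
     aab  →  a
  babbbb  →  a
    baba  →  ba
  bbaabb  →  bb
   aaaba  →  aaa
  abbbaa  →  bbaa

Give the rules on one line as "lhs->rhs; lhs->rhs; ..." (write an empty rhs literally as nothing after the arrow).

  | aaa
  | aaab => aa
  | bbaaab => bbaa
  | abaaaa => aaaa

ab->; bbb->aa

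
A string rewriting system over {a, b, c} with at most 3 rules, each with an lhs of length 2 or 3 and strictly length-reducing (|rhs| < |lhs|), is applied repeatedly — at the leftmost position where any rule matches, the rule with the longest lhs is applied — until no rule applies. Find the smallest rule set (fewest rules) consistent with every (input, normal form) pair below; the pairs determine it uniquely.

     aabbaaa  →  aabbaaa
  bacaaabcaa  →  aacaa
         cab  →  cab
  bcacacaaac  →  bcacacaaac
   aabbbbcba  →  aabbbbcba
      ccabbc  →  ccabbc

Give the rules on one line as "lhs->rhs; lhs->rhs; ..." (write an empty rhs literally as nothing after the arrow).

  | aabbaaa
  | bacaaabcaa => aaabcaa => aacaa
  | cab
  | bcacacaaac

abc->c; bac->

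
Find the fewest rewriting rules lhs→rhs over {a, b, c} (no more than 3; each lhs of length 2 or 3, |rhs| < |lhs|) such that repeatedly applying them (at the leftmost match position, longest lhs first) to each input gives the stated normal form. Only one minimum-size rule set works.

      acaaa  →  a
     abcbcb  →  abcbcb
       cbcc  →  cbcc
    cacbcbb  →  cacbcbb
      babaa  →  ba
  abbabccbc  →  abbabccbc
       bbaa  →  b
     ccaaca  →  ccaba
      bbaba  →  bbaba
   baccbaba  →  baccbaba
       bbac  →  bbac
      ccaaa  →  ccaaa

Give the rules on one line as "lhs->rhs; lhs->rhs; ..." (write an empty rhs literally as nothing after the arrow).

  | acaaa => baaa => a
  | abcbcb
  | cbcc
  | cacbcbb

aca->ba; baa->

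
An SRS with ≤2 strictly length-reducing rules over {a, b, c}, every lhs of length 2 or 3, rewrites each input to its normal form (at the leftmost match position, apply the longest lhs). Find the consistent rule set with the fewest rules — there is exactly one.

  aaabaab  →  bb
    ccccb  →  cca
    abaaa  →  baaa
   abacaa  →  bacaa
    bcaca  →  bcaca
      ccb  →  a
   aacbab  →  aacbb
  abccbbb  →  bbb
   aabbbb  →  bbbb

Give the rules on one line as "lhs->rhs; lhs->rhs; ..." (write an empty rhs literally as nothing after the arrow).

  | aaabaab => aabaab => abaab => baab => bab => bb
  | ccccb => cca
  | abaaa => baaa
  | abacaa => bacaa

ab->b; ccb->a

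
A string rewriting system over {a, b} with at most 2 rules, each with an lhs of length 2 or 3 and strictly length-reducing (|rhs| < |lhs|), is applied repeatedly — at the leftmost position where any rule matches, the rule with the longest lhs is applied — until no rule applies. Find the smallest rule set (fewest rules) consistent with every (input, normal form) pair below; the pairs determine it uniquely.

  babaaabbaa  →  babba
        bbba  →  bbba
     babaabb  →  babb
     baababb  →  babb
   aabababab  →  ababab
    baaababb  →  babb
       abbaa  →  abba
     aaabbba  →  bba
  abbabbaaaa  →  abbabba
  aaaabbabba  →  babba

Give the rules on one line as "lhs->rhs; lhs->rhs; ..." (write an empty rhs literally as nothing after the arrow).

  | babaaabbaa => babaabbaa => babbaa => babba
  | bbba
  | babaabb => babb
  | baababb => babb

aa->a; aab->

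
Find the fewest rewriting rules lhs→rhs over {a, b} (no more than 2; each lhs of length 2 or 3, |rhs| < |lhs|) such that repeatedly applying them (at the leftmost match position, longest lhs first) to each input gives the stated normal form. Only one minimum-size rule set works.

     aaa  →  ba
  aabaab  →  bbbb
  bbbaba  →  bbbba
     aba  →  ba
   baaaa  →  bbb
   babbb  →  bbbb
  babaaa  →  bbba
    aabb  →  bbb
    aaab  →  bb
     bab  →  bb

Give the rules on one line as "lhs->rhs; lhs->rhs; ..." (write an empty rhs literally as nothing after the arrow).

  | aaa => ba
  | aabaab => bbaab => bbbb
  | bbbaba => bbbba
  | aba => ba

aa->b; ab->b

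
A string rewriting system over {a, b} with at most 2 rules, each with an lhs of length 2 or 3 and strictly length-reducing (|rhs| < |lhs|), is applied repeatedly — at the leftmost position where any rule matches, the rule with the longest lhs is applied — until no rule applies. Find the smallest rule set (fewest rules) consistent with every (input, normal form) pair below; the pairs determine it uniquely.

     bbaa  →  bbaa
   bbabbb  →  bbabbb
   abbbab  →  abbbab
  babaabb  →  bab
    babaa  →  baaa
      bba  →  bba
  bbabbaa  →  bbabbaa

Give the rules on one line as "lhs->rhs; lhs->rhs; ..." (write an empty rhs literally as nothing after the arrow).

  | bbaa
  | bbabbb
  | abbbab
  | babaabb => baaabb => bab

aab->; aba->aa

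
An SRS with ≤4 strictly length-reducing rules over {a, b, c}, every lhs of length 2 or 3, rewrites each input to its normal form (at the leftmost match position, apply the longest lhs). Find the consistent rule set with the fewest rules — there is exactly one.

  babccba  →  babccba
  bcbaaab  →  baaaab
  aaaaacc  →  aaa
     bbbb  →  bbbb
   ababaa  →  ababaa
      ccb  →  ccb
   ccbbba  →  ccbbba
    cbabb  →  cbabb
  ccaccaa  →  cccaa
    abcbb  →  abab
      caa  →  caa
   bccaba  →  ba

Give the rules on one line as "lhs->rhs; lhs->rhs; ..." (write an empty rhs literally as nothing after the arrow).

  | babccba
  | bcbaaab => baaaab
  | aaaaacc => aaaac => aaa
  | bbbb

ac->; bcb->ba; cab->bc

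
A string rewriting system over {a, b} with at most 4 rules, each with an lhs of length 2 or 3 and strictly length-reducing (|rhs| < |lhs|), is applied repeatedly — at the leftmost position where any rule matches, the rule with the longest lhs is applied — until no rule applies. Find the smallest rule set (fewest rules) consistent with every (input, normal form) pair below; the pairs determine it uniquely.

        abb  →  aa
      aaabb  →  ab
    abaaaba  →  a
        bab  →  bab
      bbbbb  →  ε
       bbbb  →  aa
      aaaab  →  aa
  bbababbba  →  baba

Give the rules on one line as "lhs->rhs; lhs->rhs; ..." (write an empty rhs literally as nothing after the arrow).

  | abb => aa
  | aaabb => ab
  | abaaaba => aaba => a
  | bab

aab->; baa->; bb->a; bba->ba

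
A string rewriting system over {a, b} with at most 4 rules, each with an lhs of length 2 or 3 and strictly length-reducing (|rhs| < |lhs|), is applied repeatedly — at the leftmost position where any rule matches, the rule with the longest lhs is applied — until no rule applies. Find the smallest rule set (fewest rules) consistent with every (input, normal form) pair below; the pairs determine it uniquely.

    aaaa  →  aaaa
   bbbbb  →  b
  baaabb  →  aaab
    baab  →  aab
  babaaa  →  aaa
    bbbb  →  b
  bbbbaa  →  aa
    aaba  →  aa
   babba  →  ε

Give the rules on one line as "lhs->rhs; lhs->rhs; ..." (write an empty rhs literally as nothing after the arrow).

  | aaaa
  | bbbbb => bbbb => bbb => bb => b
  | baaabb => aaabb => aaab
  | baab => aab

ba->; baa->aa; bb->b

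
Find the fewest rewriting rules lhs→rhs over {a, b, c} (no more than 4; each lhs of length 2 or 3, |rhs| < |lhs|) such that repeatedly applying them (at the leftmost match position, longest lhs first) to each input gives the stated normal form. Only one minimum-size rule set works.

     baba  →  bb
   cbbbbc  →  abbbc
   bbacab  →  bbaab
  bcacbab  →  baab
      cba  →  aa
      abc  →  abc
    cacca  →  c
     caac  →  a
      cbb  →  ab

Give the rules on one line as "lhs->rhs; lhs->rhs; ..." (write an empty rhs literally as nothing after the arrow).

aba->b; ac->a; ca->; cb->a

  | baba => bb
  | cbbbbc => abbbc
  | bbacab => bbaab
  | bcacbab => bcbab => baab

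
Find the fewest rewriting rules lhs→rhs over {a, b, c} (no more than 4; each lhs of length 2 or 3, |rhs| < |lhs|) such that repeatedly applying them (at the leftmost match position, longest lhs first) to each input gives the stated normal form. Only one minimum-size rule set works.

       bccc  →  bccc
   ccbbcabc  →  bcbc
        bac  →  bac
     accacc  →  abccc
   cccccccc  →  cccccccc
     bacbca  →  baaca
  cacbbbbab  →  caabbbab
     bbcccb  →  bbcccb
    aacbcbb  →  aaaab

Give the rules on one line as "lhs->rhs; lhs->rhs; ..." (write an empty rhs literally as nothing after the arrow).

  | bccc
  | ccbbcabc => ccabc => bcbc
  | bac
  | accacc => abccc

acb->aa; cbb->; cca->bc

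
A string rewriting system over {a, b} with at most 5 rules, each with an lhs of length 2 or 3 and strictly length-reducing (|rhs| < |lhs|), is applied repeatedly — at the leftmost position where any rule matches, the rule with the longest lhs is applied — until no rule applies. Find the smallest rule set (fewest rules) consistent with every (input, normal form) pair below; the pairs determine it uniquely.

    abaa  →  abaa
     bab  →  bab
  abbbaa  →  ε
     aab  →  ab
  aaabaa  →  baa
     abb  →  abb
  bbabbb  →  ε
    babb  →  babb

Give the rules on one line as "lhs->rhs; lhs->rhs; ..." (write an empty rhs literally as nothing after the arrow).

  | abaa
  | bab
  | abbbaa => aaa => ε
  | aab => ab

aaa->; aab->ab; bba->; bbb->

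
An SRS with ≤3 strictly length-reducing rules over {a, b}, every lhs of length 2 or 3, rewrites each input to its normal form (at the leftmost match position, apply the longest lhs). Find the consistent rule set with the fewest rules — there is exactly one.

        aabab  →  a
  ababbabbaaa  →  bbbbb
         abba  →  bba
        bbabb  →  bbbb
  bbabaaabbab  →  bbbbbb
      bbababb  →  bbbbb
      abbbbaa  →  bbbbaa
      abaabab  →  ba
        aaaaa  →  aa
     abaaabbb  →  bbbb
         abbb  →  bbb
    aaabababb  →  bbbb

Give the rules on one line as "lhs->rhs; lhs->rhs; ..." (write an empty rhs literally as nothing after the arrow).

  | aabab => aab => a
  | ababbabbaaa => babbabbaaa => bbbabbaaa => bbbbbaaa => bbbbb
  | abba => bba
  | bbabb => bbbb

aaa->; aab->a; ab->b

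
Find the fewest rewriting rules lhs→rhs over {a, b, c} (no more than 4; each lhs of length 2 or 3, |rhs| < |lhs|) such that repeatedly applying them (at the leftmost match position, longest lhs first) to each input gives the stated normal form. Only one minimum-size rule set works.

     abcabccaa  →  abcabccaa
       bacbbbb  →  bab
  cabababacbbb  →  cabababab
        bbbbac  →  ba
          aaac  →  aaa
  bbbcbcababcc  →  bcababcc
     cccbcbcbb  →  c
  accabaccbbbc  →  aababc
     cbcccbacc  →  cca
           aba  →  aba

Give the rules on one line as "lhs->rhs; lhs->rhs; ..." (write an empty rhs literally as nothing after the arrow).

ac->a; bb->b; cb->

  | abcabccaa
  | bacbbbb => babbbb => babbb => babb => bab
  | cabababacbbb => cababababbb => cababababb => cabababab
  | bbbbac => bbbac => bbac => bac => ba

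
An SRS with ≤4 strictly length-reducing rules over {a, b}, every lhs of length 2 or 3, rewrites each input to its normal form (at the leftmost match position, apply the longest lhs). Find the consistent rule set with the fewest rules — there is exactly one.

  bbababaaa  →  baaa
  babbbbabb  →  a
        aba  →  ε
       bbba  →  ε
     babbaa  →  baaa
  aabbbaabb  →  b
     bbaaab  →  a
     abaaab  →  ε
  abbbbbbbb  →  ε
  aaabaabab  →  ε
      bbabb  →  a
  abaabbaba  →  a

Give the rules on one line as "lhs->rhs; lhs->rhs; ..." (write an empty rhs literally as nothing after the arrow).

  | bbababaaa => ababaaa => baaa
  | babbbbabb => baabbabb => bbabb => abb => a
  | aba => ε
  | bbba => aba => ε

aab->; aba->; bb->; bbb->ab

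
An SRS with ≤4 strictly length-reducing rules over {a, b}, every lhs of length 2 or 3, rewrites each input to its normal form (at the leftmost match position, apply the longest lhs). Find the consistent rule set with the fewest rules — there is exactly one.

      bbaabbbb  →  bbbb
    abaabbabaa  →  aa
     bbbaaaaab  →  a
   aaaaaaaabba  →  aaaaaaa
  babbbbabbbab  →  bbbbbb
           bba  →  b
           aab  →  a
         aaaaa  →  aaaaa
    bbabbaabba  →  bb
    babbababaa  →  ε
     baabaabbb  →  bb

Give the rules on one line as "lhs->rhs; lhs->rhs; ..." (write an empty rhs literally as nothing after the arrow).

aab->a; abb->bb; ba->

  | bbaabbbb => babbbb => bbbb
  | abaabbabaa => aabbabaa => ababaa => abaa => aa
  | bbbaaaaab => bbaaaab => baaab => aab => a
  | aaaaaaaabba => aaaaaaaba => aaaaaaa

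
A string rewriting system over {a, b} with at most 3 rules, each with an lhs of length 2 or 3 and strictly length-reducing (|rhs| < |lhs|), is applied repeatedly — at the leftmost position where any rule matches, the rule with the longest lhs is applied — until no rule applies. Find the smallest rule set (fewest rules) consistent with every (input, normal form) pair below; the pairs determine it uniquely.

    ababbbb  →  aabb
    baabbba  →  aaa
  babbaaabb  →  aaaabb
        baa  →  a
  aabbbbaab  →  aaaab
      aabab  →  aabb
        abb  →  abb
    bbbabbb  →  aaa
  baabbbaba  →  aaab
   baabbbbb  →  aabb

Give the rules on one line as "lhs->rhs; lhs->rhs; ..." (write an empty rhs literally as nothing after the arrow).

ba->b; baa->a; bbb->a

  | ababbbb => abbbbb => aabb
  | baabbba => abbba => aaa
  | babbaaabb => bbbaaabb => aaaabb
  | baa => a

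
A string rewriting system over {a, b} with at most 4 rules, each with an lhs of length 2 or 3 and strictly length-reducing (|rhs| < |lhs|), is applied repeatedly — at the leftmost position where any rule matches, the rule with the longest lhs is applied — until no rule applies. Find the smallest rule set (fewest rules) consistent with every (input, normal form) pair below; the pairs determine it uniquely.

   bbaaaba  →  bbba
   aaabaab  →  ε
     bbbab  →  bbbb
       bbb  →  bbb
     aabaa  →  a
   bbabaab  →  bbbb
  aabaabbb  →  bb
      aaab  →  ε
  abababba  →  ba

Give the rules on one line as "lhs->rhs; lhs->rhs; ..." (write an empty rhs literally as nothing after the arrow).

aa->a; ab->; bab->bb

  | bbaaaba => bbaaba => bbaba => bbba
  | aaabaab => aabaab => abaab => aab => ab => ε
  | bbbab => bbbb
  | bbb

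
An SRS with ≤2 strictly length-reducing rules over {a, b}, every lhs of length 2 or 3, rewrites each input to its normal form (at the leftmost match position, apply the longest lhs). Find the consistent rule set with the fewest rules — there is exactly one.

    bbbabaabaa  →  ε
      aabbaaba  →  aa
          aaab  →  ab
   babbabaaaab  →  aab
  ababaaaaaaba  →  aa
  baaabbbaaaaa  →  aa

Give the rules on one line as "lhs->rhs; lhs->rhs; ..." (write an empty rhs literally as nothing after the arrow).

aaa->a; ba->

  | bbbabaabaa => bbbaabaa => bbabaa => bbaa => ba => ε
  | aabbaaba => aababa => aaba => aa
  | aaab => ab
  | babbabaaaab => bbabaaaab => bbaaaab => baaab => aab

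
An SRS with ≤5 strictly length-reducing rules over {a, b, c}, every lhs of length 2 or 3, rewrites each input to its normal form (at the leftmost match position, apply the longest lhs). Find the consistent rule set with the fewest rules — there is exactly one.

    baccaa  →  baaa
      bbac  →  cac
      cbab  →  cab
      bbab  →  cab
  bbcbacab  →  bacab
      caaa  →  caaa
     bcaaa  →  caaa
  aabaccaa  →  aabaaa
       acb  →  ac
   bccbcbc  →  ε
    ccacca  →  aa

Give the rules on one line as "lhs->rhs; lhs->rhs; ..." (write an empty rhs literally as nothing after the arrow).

  | baccaa => baaa
  | bbac => cac
  | cbab => cab
  | bbab => cab

bb->c; bc->c; cb->c; cc->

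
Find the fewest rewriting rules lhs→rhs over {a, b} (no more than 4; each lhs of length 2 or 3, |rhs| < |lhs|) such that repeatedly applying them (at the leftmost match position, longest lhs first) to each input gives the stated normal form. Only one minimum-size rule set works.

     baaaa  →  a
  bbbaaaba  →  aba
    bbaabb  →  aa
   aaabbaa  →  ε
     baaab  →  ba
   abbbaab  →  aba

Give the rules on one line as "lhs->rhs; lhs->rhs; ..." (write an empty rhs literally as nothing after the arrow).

  | baaaa => bba => a
  | bbbaaaba => baaaaba => bbaba => aba
  | bbaabb => aabb => aa
  | aaabbaa => bbbaa => baaa => bb => ε

aaa->b; bb->; bbb->ba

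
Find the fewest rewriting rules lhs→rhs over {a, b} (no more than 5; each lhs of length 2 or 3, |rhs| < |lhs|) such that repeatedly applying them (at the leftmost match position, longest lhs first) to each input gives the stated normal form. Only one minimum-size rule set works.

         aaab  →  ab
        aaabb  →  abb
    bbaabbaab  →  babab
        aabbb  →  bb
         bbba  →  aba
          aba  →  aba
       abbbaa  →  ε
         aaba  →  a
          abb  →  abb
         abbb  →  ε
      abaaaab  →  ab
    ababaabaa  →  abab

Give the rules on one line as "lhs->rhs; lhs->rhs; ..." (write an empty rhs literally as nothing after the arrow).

aa->; aab->; bba->b; bbb->ab

  | aaab => ab
  | aaabb => abb
  | bbaabbaab => babbaab => babab
  | aabbb => bb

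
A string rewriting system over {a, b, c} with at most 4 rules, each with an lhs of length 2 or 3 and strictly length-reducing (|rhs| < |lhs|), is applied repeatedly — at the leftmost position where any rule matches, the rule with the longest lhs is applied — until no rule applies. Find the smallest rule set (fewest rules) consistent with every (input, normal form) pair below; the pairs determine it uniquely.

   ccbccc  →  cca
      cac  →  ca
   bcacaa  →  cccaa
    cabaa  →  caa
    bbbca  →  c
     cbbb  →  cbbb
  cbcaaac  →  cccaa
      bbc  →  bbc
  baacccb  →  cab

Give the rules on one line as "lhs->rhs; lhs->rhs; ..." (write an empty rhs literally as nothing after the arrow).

  | ccbccc => ccac => cca
  | cac => ca
  | bcacaa => cccaa
  | cabaa => caca => caa

ac->a; ba->c; bca->cc; bcc->a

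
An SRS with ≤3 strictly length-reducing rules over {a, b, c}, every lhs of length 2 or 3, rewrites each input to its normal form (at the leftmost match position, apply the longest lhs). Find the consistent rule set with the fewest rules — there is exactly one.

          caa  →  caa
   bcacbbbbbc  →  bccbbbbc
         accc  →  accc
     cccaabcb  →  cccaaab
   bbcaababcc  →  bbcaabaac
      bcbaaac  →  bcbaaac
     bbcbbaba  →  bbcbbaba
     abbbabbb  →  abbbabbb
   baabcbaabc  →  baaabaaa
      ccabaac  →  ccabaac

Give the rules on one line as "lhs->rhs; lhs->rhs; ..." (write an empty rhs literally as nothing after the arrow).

  | caa
  | bcacbbbbbc => bccbbbbc
  | accc
  | cccaabcb => cccaaab

abc->aa; acb->c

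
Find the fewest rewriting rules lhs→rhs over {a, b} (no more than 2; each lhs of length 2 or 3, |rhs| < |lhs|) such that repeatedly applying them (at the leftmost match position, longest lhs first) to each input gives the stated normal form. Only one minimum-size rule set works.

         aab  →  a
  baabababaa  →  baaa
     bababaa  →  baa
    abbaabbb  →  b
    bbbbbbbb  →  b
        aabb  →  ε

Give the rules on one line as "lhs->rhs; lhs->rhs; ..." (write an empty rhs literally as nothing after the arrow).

ab->; bb->b

  | aab => a
  | baabababaa => baababaa => baabaa => baaa
  | bababaa => babaa => baa
  | abbaabbb => baabbb => babb => bb => b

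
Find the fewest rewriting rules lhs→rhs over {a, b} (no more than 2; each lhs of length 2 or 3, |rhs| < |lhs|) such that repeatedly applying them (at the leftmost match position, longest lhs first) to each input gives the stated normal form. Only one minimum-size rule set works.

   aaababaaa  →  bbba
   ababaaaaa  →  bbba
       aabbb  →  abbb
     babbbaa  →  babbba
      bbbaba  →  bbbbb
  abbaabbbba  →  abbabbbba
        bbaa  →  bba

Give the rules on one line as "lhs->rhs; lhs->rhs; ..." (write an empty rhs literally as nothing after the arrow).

aa->a; aba->bb

  | aaababaaa => aababaaa => ababaaa => bbbaaa => bbbaa => bbba
  | ababaaaaa => bbbaaaaa => bbbaaaa => bbbaaa => bbbaa => bbba
  | aabbb => abbb
  | babbbaa => babbba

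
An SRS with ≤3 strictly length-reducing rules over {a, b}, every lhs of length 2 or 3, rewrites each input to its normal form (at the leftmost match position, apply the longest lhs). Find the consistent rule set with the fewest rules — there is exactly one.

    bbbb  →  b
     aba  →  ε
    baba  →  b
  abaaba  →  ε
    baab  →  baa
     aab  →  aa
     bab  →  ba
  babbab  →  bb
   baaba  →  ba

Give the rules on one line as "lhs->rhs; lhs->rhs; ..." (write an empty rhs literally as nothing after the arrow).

ab->a; aba->; bbb->

  | bbbb => b
  | aba => ε
  | baba => b
  | abaaba => aba => ε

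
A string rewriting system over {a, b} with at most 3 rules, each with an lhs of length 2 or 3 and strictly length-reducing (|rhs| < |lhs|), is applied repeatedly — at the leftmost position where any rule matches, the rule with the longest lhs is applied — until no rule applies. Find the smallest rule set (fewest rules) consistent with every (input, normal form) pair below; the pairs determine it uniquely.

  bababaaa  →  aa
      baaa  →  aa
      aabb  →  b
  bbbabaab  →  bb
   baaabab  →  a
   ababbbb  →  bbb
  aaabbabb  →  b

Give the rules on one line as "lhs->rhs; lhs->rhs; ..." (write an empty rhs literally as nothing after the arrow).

aab->; ab->a; ba->

  | bababaaa => babaaa => baaa => aa
  | baaa => aa
  | aabb => b
  | bbbabaab => bbbaab => bbab => bb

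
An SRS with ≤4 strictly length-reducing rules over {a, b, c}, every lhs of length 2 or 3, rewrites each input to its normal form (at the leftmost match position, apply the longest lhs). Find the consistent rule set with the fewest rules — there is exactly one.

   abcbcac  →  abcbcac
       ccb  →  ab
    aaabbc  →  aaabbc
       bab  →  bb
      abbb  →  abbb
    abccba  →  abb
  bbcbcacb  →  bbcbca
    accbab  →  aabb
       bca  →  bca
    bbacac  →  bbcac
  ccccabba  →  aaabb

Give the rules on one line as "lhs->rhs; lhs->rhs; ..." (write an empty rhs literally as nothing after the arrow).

  | abcbcac
  | ccb => ab
  | aaabbc
  | bab => bb

acb->a; ba->b; cc->a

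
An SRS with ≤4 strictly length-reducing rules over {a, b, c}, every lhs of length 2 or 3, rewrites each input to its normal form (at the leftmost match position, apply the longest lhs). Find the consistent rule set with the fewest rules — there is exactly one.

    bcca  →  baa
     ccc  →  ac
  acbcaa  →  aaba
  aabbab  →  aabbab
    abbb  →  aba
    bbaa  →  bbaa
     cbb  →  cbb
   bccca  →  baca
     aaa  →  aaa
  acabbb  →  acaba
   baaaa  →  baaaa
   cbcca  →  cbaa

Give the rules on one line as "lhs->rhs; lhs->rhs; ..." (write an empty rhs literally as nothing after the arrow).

bbb->ba; bca->cb; cc->a

  | bcca => baa
  | ccc => ac
  | acbcaa => accba => aaba
  | aabbab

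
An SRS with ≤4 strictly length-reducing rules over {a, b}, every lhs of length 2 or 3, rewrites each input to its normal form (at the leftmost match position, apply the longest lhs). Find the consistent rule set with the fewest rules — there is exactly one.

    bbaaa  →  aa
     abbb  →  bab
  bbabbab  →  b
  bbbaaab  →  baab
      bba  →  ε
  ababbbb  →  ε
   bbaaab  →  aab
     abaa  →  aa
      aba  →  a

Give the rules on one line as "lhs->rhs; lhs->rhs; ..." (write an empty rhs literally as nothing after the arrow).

aba->a; abb->ba; bba->

  | bbaaa => aa
  | abbb => bab
  | bbabbab => bbab => b
  | bbbaaab => baab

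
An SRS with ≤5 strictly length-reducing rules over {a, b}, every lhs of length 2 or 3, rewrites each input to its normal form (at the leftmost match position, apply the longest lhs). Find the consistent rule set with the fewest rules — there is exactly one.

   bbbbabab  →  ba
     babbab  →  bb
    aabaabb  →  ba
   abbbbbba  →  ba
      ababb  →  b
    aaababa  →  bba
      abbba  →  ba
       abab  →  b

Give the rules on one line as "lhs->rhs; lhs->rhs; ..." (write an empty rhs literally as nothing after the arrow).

  | bbbbabab => bababab => bbabab => bbbab => baab => ba
  | babbab => babab => bbab => bb
  | aabaabb => abaabb => baabb => baab => ba
  | abbbbbba => abbbbba => abbbba => abbba => abba => aba => ba

ab->; aba->ba; abb->ab; bbb->ba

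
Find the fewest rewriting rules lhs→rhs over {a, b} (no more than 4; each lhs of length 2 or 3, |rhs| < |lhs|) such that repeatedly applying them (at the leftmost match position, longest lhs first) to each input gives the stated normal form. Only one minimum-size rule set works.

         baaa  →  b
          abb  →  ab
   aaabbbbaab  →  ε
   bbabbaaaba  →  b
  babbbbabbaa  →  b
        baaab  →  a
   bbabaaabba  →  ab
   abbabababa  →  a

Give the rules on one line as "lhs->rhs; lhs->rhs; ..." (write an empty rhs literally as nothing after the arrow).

aa->; abb->ab; ba->b; bab->a

  | baaa => baa => ba => b
  | abb => ab
  | aaabbbbaab => abbbbaab => abbbaab => abbaab => abaab => abab => aa => ε
  | bbabbaaaba => babaaaba => aaaaba => aaba => ba => b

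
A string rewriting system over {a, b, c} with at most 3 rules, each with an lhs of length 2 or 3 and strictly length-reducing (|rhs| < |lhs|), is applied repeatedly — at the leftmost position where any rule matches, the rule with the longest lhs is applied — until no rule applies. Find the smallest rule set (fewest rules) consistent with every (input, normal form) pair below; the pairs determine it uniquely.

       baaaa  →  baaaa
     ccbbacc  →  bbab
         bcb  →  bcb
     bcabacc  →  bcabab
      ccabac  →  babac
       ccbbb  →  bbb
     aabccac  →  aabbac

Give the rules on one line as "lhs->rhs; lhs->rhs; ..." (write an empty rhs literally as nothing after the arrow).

cc->b; ccb->b

  | baaaa
  | ccbbacc => bbacc => bbab
  | bcb
  | bcabacc => bcabab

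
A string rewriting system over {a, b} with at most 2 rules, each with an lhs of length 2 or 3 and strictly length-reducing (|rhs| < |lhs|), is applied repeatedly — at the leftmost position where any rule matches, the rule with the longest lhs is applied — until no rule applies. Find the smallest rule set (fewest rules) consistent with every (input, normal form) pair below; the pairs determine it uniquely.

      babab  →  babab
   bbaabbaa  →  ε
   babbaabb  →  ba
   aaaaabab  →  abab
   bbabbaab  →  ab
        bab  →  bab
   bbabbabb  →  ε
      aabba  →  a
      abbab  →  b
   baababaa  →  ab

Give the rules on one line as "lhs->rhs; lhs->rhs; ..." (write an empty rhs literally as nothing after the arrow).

  | babab
  | bbaabbaa => aabbaa => bbaa => aa => ε
  | babbaabb => baaabb => babb => ba
  | aaaaabab => aaabab => abab

aa->; bb->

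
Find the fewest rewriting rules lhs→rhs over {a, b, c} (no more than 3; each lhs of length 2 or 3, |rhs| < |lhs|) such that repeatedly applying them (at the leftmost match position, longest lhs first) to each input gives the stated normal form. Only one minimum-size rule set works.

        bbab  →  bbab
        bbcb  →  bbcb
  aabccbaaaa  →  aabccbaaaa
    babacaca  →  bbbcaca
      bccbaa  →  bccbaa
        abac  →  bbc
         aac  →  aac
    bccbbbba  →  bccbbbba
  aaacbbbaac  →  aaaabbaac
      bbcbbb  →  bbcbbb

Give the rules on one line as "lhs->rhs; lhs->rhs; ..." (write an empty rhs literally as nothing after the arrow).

aba->bb; acb->aa

  | bbab
  | bbcb
  | aabccbaaaa
  | babacaca => bbbcaca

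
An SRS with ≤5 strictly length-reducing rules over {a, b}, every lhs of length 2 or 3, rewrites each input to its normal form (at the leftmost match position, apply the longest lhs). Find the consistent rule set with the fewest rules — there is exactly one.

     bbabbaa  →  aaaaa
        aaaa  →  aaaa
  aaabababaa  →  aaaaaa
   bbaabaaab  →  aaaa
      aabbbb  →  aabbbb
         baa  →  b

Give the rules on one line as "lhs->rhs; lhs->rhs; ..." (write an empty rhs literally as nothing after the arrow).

  | bbabbaa => aabbaa => aaaaa
  | aaaa
  | aaabababaa => aaabaabaa => aaabbaa => aaaaaa
  | bbaabaaab => aaabaaab => aaabab => aaaba => aaaa

ba->a; baa->b; bab->ba; bba->aa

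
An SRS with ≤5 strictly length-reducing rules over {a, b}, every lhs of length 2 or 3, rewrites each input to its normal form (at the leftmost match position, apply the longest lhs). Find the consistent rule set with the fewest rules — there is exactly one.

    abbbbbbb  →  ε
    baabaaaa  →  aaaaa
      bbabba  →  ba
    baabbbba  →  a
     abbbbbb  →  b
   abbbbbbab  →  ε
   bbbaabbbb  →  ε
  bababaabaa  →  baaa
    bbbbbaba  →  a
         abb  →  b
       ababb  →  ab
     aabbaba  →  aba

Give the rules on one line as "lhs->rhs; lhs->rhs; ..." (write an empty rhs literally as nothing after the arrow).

  | abbbbbbb => bbbbbb => bbbb => bb => ε
  | baabaaaa => bbaaaaa => aaaaa
  | bbabba => abba => ba
  | baabbbba => bbabbba => abbba => bba => a

aab->ba; abb->b; bab->; bb->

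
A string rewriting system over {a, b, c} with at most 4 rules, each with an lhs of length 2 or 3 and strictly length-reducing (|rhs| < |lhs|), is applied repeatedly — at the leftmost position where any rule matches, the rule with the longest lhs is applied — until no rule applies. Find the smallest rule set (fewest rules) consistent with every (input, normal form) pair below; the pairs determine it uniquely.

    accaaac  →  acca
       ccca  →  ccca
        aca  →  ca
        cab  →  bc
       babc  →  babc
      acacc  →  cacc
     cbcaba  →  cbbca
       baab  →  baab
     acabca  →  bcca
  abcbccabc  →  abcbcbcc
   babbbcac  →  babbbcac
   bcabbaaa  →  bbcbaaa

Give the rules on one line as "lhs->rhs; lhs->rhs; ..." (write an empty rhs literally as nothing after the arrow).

  | accaaac => acca
  | ccca
  | aca => ca
  | cab => bc

aac->; aca->ca; cab->bc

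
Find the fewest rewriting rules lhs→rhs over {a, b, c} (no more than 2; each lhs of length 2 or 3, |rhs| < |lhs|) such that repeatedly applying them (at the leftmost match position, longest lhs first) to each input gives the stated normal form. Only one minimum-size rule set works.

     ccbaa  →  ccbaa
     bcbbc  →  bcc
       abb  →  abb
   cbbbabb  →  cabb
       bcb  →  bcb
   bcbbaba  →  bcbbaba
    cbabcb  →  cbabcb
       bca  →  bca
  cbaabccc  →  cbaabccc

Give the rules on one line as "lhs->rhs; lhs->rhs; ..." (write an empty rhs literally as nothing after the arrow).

  | ccbaa
  | bcbbc => bcc
  | abb
  | cbbbabb => cabb

bbb->; bbc->c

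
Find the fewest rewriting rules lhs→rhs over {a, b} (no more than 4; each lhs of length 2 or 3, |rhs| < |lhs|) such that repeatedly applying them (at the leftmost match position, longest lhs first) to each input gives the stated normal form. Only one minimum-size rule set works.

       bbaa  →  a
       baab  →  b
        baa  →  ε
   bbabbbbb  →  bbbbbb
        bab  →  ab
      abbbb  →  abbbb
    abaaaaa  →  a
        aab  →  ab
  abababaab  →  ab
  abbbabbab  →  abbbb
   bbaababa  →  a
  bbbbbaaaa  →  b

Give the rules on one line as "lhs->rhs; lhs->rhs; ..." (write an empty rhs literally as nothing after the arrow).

aa->a; ba->a; baa->; bba->b

  | bbaa => ba => a
  | baab => b
  | baa => ε
  | bbabbbbb => bbbbbb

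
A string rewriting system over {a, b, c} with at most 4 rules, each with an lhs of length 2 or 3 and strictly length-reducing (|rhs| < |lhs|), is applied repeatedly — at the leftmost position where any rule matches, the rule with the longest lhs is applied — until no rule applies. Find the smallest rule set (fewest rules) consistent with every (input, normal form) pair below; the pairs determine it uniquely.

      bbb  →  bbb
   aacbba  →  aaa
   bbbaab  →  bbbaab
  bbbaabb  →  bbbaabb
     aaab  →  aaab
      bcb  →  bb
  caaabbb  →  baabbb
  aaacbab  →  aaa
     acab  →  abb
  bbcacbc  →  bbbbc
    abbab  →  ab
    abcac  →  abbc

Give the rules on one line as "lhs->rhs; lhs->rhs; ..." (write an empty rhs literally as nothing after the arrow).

bab->; ca->b; cb->b; cbb->

  | bbb
  | aacbba => aaa
  | bbbaab
  | bbbaabb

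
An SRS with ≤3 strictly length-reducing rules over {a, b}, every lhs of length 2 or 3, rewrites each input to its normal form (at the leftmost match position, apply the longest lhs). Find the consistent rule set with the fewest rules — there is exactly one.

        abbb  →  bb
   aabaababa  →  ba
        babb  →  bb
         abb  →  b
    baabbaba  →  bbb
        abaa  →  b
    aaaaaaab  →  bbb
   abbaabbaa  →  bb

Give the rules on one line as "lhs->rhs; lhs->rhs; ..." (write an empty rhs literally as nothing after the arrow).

  | abbb => bb
  | aabaababa => bbaababa => bababa => baba => ba
  | babb => bb
  | abb => b

aa->b; ab->; bba->b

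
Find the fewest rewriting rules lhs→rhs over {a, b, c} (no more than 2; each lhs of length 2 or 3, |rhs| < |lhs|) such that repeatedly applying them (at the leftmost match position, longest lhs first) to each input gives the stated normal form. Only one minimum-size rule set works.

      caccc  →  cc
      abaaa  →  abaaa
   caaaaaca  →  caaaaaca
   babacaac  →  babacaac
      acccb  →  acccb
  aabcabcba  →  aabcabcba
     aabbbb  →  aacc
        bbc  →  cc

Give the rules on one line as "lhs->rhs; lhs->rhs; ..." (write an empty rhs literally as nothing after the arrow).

  | caccc => cc
  | abaaa
  | caaaaaca
  | babacaac

bb->c; cac->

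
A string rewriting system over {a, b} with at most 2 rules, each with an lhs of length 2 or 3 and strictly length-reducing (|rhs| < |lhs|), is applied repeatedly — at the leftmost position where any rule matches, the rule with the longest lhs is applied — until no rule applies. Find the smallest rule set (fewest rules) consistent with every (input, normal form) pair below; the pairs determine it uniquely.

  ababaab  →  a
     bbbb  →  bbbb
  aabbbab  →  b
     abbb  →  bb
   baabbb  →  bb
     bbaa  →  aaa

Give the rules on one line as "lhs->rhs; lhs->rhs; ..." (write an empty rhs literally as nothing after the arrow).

  | ababaab => abaab => aab => a
  | bbbb
  | aabbbab => abbab => bab => b
  | abbb => bb

ab->; bba->aa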